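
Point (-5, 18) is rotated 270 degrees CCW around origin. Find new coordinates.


cos(270) = 0, sin(270) = -1
x' = -5*0 - 18*(-1) = 18
y' = -5*(-1) + 18*0 = 5

(18, 5)


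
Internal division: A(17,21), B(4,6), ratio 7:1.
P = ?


Px = (7*4 + 1*17)/8 = 45/8 = 5.6250
Py = (7*6 + 1*21)/8 = 63/8 = 7.8750

P = (5.6250, 7.8750)


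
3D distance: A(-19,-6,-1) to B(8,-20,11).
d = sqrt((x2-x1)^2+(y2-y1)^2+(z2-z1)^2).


dx=27, dy=-14, dz=12
d = sqrt(729+196+144) = sqrt(1069) = 32.6956

32.6956


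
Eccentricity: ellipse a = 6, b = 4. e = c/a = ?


c = sqrt(36-16) = sqrt(20) = 4.4721
e = c/a = sqrt(20)/6 = 0.7454

e = 0.7454


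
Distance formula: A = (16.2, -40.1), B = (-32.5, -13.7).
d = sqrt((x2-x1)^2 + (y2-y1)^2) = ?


dx = -32.5 - 16.2 = -48.7
dy = -13.7 + 40.1 = 26.4
d = sqrt(2371.69 + 696.96) = sqrt(3068.65) = 55.3954

55.3954


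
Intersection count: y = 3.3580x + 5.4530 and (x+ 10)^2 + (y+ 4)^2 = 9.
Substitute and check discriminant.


Substitute y = 3.3580x + 5.4530: (x+ 10)^2 + (3.3580x+5.4530+ 4)^2 = 9
Expand to Ax^2 + Bx + C = 0, where b-k = 9.453
A = 1+m^2 = 12.276164
B = 2(m(b-k) - h) = 2(3.3580*9.453 + 10) = 83.486348
C = h^2 + (b-k)^2 - r^2 = 100 + 89.359209 - 9 = 180.359209
disc = B^2-4AC = 6969.9703 - 8856.4769 = -1886.5066
disc < 0

0 intersection points


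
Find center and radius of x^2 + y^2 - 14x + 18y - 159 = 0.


h = -D/2 = 14/2 = 7
k = -E/2 = -18/2 = -9
r^2 = h^2 + k^2 - F = 49 + 81 + 159 = 289
r = 17

Center (7, -9), radius = 17


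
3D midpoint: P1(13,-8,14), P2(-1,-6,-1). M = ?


Mx = (13- 1)/2 = 6.0000
My = (-8- 6)/2 = -7.0000
Mz = (14- 1)/2 = 6.5000

M = (6.0000, -7.0000, 6.5000)


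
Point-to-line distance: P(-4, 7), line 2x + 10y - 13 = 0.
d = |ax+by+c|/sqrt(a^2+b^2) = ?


|2*(-4) + 10*7 - 13| = |49| = 49
sqrt(4 + 100) = sqrt(104) = 10.1980
d = 49/sqrt(104) = 4.8048

4.8048


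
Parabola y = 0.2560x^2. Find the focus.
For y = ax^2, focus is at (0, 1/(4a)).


a = 0.2560
4a = 1.0240
focus = (0, 1/1.0240) = (0, 0.9766)

Focus = (0, 0.9766)


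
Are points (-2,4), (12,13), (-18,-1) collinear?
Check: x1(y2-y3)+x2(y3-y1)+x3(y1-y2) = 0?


-2*(13+ 1) + 12*(-1-4) - 18*(4-13)
= -28 - 60 + 162 = 74

No, not collinear (determinant = 74)


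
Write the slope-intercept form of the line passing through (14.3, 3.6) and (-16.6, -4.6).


m = (-8.2)/(-30.9) = 0.2654
b = y1 - m*x1 = 3.6 - (-8.2*14.3)/(-30.9) = 3.6 - 3.7948 = -0.1948

y = 0.2654x - 0.1948


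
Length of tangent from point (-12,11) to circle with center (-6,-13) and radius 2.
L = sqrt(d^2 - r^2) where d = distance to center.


d = sqrt((-12+ 6)^2 + (11+ 13)^2) = sqrt(36+576) = 24.7386
L = sqrt(612.0000 - 4) = sqrt(608.0000) = 24.6577

24.6577


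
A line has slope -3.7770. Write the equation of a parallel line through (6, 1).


Parallel lines have equal slopes.
m2 = -3.7770
b2 = 1 + 3.7770*6 = 23.6620

y = -3.7770x + 23.6620


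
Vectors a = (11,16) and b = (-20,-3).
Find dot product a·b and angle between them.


a·b = 11*(-20) + 16*(-3) = -220 - 48 = -268
|a| = sqrt(121+256) = 19.4165
|b| = sqrt(400+9) = 20.2237
cos(theta) = -268/(sqrt(377)*sqrt(409)) = -268/sqrt(154193) = -0.682500
theta = arccos(-268/sqrt(154193)) = 133.0393 degrees

a·b = -268, theta = 133.0393 deg


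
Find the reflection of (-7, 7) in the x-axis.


Reflection rule for x-axis: (x, -y)
(-7, 7) -> (-7, -7)

(-7, -7)


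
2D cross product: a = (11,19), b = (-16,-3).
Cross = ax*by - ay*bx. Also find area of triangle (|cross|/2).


cross = 11*(-3) - 19*(-16) = -33 + 304 = 271
Triangle area = |271|/2 = 271/2 = 135.5000

cross = 271, triangle area = 135.5000


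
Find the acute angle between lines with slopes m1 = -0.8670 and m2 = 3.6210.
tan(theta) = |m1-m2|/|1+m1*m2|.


m1-m2 = -4.488
1+m1*m2 = -2.139407
tan(theta) = |-4.488/(-2.139407)| = 2.097778
theta = arctan(|-4.488/(-2.139407)|) = 64.5131 degrees (acute angle)

64.5131 degrees


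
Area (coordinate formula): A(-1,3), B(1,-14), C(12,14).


-1*(-14-14) = 28
1*(14-3) = 11
12*(3+ 14) = 204
sum = 243
Area = |243|/2 = 121.5000

121.5000 sq units


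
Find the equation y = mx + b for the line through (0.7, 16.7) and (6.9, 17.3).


m = (0.6)/(6.2) = 0.0968
b = y1 - m*x1 = 16.7 - (0.6*0.7)/(6.2) = 16.7 - 0.0677 = 16.6323

y = 0.0968x + 16.6323


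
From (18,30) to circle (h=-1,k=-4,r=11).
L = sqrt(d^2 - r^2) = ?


d = sqrt((18+ 1)^2 + (30+ 4)^2) = sqrt(361+1156) = 38.9487
L = sqrt(1517.0000 - 121) = sqrt(1396.0000) = 37.3631

37.3631


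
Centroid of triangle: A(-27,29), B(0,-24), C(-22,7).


Gx = (-27+0- 22)/3 = -49/3 = -16.3333
Gy = (29- 24+7)/3 = 12/3 = 4.0000

G = (-16.3333, 4.0000)


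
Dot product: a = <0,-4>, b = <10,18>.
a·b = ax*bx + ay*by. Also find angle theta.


a·b = 0*10 - 4*18 = 0 - 72 = -72
|a| = sqrt(0+16) = 4.0000
|b| = sqrt(100+324) = 20.5913
cos(theta) = -72/(sqrt(16)*sqrt(424)) = -72/sqrt(6784) = -0.874157
theta = arccos(-72/sqrt(6784)) = 150.9454 degrees

a·b = -72, theta = 150.9454 deg


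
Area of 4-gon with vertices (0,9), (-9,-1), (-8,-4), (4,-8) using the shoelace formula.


sum(xi*y_{i+1}) = 0*(-1) - 9*(-4) - 8*(-8) + 4*9 = 136
sum(yi*x_{i+1}) = 9*(-9) - 1*(-8) - 4*4 - 8*0 = -89
Area = |136 + 89|/2 = 225/2 = 112.5000

112.5000 sq units


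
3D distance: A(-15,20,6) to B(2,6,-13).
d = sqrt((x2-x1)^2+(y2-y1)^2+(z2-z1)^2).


dx=17, dy=-14, dz=-19
d = sqrt(289+196+361) = sqrt(846) = 29.0861

29.0861


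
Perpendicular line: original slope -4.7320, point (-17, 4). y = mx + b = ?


Perpendicular slope = -1/m1 = -1/(-4.7320) = 0.2113
b2 = y0 - m2*x0 = 4 - 17/(-4.7320) = 4 + 3.5926 = 7.5926

y = 0.2113x + 7.5926


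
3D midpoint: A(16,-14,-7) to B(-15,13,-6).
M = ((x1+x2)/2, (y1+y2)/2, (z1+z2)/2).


Mx = (16- 15)/2 = 0.5000
My = (-14+13)/2 = -0.5000
Mz = (-7- 6)/2 = -6.5000

M = (0.5000, -0.5000, -6.5000)


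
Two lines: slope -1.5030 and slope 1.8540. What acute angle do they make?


m1-m2 = -3.357
1+m1*m2 = -1.786562
tan(theta) = |-3.357/(-1.786562)| = 1.879028
theta = arctan(|-3.357/(-1.786562)|) = 61.9785 degrees (acute angle)

61.9785 degrees


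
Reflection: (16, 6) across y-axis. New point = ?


Reflection rule for y-axis: (-x, y)
(16, 6) -> (-16, 6)

(-16, 6)


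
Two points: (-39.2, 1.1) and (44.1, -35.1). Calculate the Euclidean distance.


dx = 44.1 + 39.2 = 83.3
dy = -35.1 - 1.1 = -36.2
d = sqrt(6938.89 + 1310.44) = sqrt(8249.33) = 90.8258

90.8258


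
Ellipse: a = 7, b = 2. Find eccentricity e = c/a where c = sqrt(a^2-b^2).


c = sqrt(49-4) = sqrt(45) = 6.7082
e = c/a = sqrt(45)/7 = 0.9583

e = 0.9583


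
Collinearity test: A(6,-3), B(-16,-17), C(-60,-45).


6*(-17+ 45) - 16*(-45+ 3) - 60*(-3+ 17)
= 168 + 672 - 840 = 0

Yes, collinear (determinant = 0)


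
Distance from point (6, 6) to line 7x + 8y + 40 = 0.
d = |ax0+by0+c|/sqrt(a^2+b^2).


|7*6 + 8*6 + 40| = |130| = 130
sqrt(49 + 64) = sqrt(113) = 10.6301
d = 130/sqrt(113) = 12.2294

12.2294


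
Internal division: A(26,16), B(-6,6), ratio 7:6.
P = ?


Px = (7*(-6) + 6*26)/13 = 114/13 = 8.7692
Py = (7*6 + 6*16)/13 = 138/13 = 10.6154

P = (8.7692, 10.6154)


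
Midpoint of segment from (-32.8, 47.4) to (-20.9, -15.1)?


Mx = (-32.8 - 20.9)/2 = -53.7/2 = -26.8500
My = (47.4 - 15.1)/2 = 32.3/2 = 16.1500

(-26.8500, 16.1500)


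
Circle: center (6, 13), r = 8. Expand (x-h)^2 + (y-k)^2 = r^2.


(x-6)^2 + (y-13)^2 = 8^2
D = -2h = -12, E = -2k = -26
F = h^2+k^2-r^2 = 36+169-64 = 141

x^2 + y^2 - 12x - 26y + 141 = 0


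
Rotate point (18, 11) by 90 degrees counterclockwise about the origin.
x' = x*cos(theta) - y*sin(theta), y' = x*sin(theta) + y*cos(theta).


cos(90) = 0, sin(90) = 1
x' = 18*0 - 11*1 = -11
y' = 18*1 + 11*0 = 18

(-11, 18)


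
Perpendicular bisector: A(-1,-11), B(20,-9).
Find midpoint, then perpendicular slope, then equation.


Midpoint = (9.5, -10)
Slope of AB = dy/dx = 2/21 = 0.0952
Perp slope = -dx/dy = -21/2 = -10.5000
b = My - (perp slope)*Mx = -10 + (21*9.5)/2 = -10 + 99.7500 = 89.7500

y = -10.5000x + 89.7500


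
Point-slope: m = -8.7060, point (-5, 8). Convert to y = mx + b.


y - 8 = -8.7060(x + 5)
y = -8.7060x + 8 + 8.7060*(-5)
y = -8.7060x - 35.5300

y = -8.7060x - 35.5300


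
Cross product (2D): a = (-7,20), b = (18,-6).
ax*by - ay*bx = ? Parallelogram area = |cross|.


cross = -7*(-6) - 20*18 = 42 - 360 = -318
Parallelogram area = |-318| = 318

cross = -318, parallelogram area = 318


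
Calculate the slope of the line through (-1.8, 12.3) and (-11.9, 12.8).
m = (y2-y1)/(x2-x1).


dy = 12.8 - 12.3 = 0.5
dx = -11.9 + 1.8 = -10.1
m = 0.5/(-10.1) = -0.0495

m = -0.0495


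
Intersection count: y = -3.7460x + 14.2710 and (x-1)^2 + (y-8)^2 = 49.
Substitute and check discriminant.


Substitute y = -3.7460x + 14.2710: (x-1)^2 + (-3.7460x+14.2710-8)^2 = 49
Expand to Ax^2 + Bx + C = 0, where b-k = 6.271
A = 1+m^2 = 15.032516
B = 2(m(b-k) - h) = 2(-3.7460*6.271 - 1) = -48.982332
C = h^2 + (b-k)^2 - r^2 = 1 + 39.325441 - 49 = -8.674559
disc = B^2-4AC = 2399.2688 + 521.6018 = 2920.8706
disc > 0

2 intersection points


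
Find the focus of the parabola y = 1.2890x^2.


a = 1.2890
4a = 5.1560
focus = (0, 1/5.1560) = (0, 0.1939)

Focus = (0, 0.1939)


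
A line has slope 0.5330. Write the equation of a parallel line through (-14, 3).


Parallel lines have equal slopes.
m2 = 0.5330
b2 = 3 - 0.5330*(-14) = 10.4620

y = 0.5330x + 10.4620


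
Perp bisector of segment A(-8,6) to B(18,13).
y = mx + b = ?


Midpoint = (5, 9.5)
Slope of AB = dy/dx = 7/26 = 0.2692
Perp slope = -dx/dy = -26/7 = -3.7143
b = My - (perp slope)*Mx = 9.5 + (26*5)/7 = 9.5 + 18.5714 = 28.0714

y = -3.7143x + 28.0714


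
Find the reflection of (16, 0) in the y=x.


Reflection rule for y=x: (y, x)
(16, 0) -> (0, 16)

(0, 16)


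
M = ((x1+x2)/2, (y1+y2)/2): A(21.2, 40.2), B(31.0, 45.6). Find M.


Mx = (21.2 + 31.0)/2 = 52.2/2 = 26.1000
My = (40.2 + 45.6)/2 = 85.8/2 = 42.9000

(26.1000, 42.9000)


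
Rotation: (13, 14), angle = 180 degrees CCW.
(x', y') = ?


cos(180) = -1, sin(180) = 0
x' = 13*(-1) - 14*0 = -13
y' = 13*0 + 14*(-1) = -14

(-13, -14)


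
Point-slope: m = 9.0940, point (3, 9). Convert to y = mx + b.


y - 9 = 9.0940(x - 3)
y = 9.0940x + 9 - 9.0940*3
y = 9.0940x - 18.2820

y = 9.0940x - 18.2820


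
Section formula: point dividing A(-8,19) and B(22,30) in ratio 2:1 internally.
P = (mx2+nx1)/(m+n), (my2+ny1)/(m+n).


Px = (2*22 + 1*(-8))/3 = 36/3 = 12.0000
Py = (2*30 + 1*19)/3 = 79/3 = 26.3333

P = (12.0000, 26.3333)


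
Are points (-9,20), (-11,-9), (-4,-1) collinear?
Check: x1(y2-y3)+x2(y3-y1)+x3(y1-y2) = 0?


-9*(-9+ 1) - 11*(-1-20) - 4*(20+ 9)
= 72 + 231 - 116 = 187

No, not collinear (determinant = 187)


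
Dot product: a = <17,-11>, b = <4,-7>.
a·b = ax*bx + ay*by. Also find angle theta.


a·b = 17*4 - 11*(-7) = 68 + 77 = 145
|a| = sqrt(289+121) = 20.2485
|b| = sqrt(16+49) = 8.0623
cos(theta) = 145/(sqrt(410)*sqrt(65)) = 145/sqrt(26650) = 0.888218
theta = arccos(145/sqrt(26650)) = 27.3499 degrees

a·b = 145, theta = 27.3499 deg


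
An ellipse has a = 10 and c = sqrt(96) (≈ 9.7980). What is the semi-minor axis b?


b^2 = 10^2 - (sqrt(96))^2 = 100 - 96 = 4
b = sqrt(4) = 2

b = 2


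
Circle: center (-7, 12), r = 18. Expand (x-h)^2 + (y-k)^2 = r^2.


(x+ 7)^2 + (y-12)^2 = 18^2
D = -2h = 14, E = -2k = -24
F = h^2+k^2-r^2 = 49+144-324 = -131

x^2 + y^2 + 14x - 24y - 131 = 0


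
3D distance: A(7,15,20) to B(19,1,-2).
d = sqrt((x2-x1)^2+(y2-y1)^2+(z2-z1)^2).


dx=12, dy=-14, dz=-22
d = sqrt(144+196+484) = sqrt(824) = 28.7054

28.7054


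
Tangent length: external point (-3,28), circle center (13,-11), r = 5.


d = sqrt((-3-13)^2 + (28+ 11)^2) = sqrt(256+1521) = 42.1545
L = sqrt(1777.0000 - 25) = sqrt(1752.0000) = 41.8569

41.8569


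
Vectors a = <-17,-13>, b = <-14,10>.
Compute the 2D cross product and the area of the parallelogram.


cross = -17*10 + 13*(-14) = -170 - 182 = -352
Parallelogram area = |-352| = 352

cross = -352, parallelogram area = 352


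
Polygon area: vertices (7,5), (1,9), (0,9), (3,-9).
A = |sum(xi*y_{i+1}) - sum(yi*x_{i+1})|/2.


sum(xi*y_{i+1}) = 7*9 + 1*9 + 0*(-9) + 3*5 = 87
sum(yi*x_{i+1}) = 5*1 + 9*0 + 9*3 - 9*7 = -31
Area = |87 + 31|/2 = 118/2 = 59.0000

59.0000 sq units


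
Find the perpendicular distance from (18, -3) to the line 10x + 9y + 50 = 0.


|10*18 + 9*(-3) + 50| = |203| = 203
sqrt(100 + 81) = sqrt(181) = 13.4536
d = 203/sqrt(181) = 15.0889

15.0889


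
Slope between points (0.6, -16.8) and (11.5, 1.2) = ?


dy = 1.2 + 16.8 = 18.0
dx = 11.5 - 0.6 = 10.9
m = 18.0/10.9 = 1.6514

m = 1.6514


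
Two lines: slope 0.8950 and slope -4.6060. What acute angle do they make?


m1-m2 = 5.501
1+m1*m2 = -3.12237
tan(theta) = |5.501/(-3.12237)| = 1.761803
theta = arctan(|5.501/(-3.12237)|) = 60.4207 degrees (acute angle)

60.4207 degrees


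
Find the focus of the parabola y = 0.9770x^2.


a = 0.9770
4a = 3.9080
focus = (0, 1/3.9080) = (0, 0.2559)

Focus = (0, 0.2559)


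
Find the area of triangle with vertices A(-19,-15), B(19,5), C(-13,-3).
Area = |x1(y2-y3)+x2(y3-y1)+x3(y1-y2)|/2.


-19*(5+ 3) = -152
19*(-3+ 15) = 228
-13*(-15-5) = 260
sum = 336
Area = |336|/2 = 168.0000

168.0000 sq units


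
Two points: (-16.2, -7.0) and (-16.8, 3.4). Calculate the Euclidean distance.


dx = -16.8 + 16.2 = -0.6
dy = 3.4 + 7.0 = 10.4
d = sqrt(0.36 + 108.16) = sqrt(108.52) = 10.4173

10.4173


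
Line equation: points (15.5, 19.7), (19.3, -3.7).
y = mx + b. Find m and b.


m = (-23.4)/(3.8) = -6.1579
b = y1 - m*x1 = 19.7 - (-23.4*15.5)/(3.8) = 19.7 + 95.4474 = 115.1474

y = -6.1579x + 115.1474


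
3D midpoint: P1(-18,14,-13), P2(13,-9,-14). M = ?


Mx = (-18+13)/2 = -2.5000
My = (14- 9)/2 = 2.5000
Mz = (-13- 14)/2 = -13.5000

M = (-2.5000, 2.5000, -13.5000)


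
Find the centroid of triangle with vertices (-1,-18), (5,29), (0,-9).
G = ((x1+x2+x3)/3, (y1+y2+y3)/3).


Gx = (-1+5+0)/3 = 4/3 = 1.3333
Gy = (-18+29- 9)/3 = 2/3 = 0.6667

G = (1.3333, 0.6667)


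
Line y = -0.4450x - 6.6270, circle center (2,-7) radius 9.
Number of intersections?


Substitute y = -0.4450x - 6.6270: (x-2)^2 + (-0.4450x- 6.6270+ 7)^2 = 81
Expand to Ax^2 + Bx + C = 0, where b-k = 0.373
A = 1+m^2 = 1.198025
B = 2(m(b-k) - h) = 2(-0.4450*0.373 - 2) = -4.33197
C = h^2 + (b-k)^2 - r^2 = 4 + 0.139129 - 81 = -76.860871
disc = B^2-4AC = 18.7660 + 368.3250 = 387.0910
disc > 0

2 intersection points


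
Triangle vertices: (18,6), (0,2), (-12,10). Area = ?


18*(2-10) = -144
0*(10-6) = 0
-12*(6-2) = -48
sum = -192
Area = |-192|/2 = 96.0000

96.0000 sq units


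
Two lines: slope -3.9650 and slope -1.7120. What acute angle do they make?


m1-m2 = -2.253
1+m1*m2 = 7.78808
tan(theta) = |-2.253/7.78808| = 0.289288
theta = arctan(|-2.253/7.78808|) = 16.1345 degrees (acute angle)

16.1345 degrees


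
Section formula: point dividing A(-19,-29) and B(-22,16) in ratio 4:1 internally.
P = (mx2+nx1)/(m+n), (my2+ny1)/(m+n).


Px = (4*(-22) + 1*(-19))/5 = -107/5 = -21.4000
Py = (4*16 + 1*(-29))/5 = 35/5 = 7.0000

P = (-21.4000, 7.0000)


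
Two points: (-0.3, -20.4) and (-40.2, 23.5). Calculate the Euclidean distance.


dx = -40.2 + 0.3 = -39.9
dy = 23.5 + 20.4 = 43.9
d = sqrt(1592.01 + 1927.21) = sqrt(3519.22) = 59.3230

59.3230


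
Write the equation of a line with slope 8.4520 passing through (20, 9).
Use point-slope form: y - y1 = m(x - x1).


y - 9 = 8.4520(x - 20)
y = 8.4520x + 9 - 8.4520*20
y = 8.4520x - 160.0400

y = 8.4520x - 160.0400


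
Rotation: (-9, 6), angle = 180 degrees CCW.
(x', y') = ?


cos(180) = -1, sin(180) = 0
x' = -9*(-1) - 6*0 = 9
y' = -9*0 + 6*(-1) = -6

(9, -6)


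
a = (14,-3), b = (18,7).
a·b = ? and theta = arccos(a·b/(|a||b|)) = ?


a·b = 14*18 - 3*7 = 252 - 21 = 231
|a| = sqrt(196+9) = 14.3178
|b| = sqrt(324+49) = 19.3132
cos(theta) = 231/(sqrt(205)*sqrt(373)) = 231/sqrt(76465) = 0.835373
theta = arccos(231/sqrt(76465)) = 33.3453 degrees

a·b = 231, theta = 33.3453 deg


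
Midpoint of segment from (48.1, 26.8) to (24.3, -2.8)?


Mx = (48.1 + 24.3)/2 = 72.4/2 = 36.2000
My = (26.8 - 2.8)/2 = 24.0/2 = 12.0000

(36.2000, 12.0000)


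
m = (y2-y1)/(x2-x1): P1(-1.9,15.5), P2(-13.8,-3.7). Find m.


dy = -3.7 - 15.5 = -19.2
dx = -13.8 + 1.9 = -11.9
m = -19.2/(-11.9) = 1.6134

m = 1.6134


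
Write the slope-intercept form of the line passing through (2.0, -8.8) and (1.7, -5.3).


m = (3.5)/(-0.3) = -11.6667
b = y1 - m*x1 = -8.8 - (3.5*2.0)/(-0.3) = -8.8 + 23.3333 = 14.5333

y = -11.6667x + 14.5333


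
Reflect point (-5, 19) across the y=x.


Reflection rule for y=x: (y, x)
(-5, 19) -> (19, -5)

(19, -5)


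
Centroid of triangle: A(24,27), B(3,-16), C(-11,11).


Gx = (24+3- 11)/3 = 16/3 = 5.3333
Gy = (27- 16+11)/3 = 22/3 = 7.3333

G = (5.3333, 7.3333)


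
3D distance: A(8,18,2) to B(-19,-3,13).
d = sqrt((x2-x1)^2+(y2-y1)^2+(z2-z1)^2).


dx=-27, dy=-21, dz=11
d = sqrt(729+441+121) = sqrt(1291) = 35.9305

35.9305


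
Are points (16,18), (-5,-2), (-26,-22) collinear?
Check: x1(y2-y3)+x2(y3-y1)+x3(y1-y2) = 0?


16*(-2+ 22) - 5*(-22-18) - 26*(18+ 2)
= 320 + 200 - 520 = 0

Yes, collinear (determinant = 0)


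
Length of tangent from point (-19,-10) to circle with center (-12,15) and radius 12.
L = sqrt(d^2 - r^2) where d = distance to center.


d = sqrt((-19+ 12)^2 + (-10-15)^2) = sqrt(49+625) = 25.9615
L = sqrt(674.0000 - 144) = sqrt(530.0000) = 23.0217

23.0217


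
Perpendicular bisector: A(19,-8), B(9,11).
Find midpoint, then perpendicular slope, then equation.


Midpoint = (14, 1.5)
Slope of AB = dy/dx = 19/(-10) = -1.9000
Perp slope = -dx/dy = 10/19 = 0.5263
b = My - (perp slope)*Mx = 1.5 + (-10*14)/19 = 1.5 - 7.3684 = -5.8684

y = 0.5263x - 5.8684


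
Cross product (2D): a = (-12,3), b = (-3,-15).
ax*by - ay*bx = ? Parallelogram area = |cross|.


cross = -12*(-15) - 3*(-3) = 180 + 9 = 189
Parallelogram area = |189| = 189

cross = 189, parallelogram area = 189


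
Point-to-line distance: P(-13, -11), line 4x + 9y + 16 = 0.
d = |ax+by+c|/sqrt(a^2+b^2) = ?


|4*(-13) + 9*(-11) + 16| = |-135| = 135
sqrt(16 + 81) = sqrt(97) = 9.8489
d = 135/sqrt(97) = 13.7072

13.7072


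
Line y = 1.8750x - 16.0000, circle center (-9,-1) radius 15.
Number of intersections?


Substitute y = 1.8750x - 16.0000: (x+ 9)^2 + (1.8750x- 16.0000+ 1)^2 = 225
Expand to Ax^2 + Bx + C = 0, where b-k = -15
A = 1+m^2 = 4.515625
B = 2(m(b-k) - h) = 2(1.8750*(-15) + 9) = -38.25
C = h^2 + (b-k)^2 - r^2 = 81 + 225 - 225 = 81
disc = B^2-4AC = 1463.0625 - 1463.0625 = 0
disc = 0

1 intersection point (tangent)


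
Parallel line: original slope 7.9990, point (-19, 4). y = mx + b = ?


Parallel lines have equal slopes.
m2 = 7.9990
b2 = 4 - 7.9990*(-19) = 155.9810

y = 7.9990x + 155.9810


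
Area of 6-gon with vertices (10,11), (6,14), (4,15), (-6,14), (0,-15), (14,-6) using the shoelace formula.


sum(xi*y_{i+1}) = 10*14 + 6*15 + 4*14 - 6*(-15) + 0*(-6) + 14*11 = 530
sum(yi*x_{i+1}) = 11*6 + 14*4 + 15*(-6) + 14*0 - 15*14 - 6*10 = -238
Area = |530 + 238|/2 = 768/2 = 384.0000

384.0000 sq units


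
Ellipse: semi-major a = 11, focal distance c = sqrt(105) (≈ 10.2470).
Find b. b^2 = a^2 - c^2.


b^2 = 11^2 - (sqrt(105))^2 = 121 - 105 = 16
b = sqrt(16) = 4

b = 4


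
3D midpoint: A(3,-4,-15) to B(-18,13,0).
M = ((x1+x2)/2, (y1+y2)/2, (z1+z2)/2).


Mx = (3- 18)/2 = -7.5000
My = (-4+13)/2 = 4.5000
Mz = (-15+0)/2 = -7.5000

M = (-7.5000, 4.5000, -7.5000)


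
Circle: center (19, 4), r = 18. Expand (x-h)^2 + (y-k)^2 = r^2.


(x-19)^2 + (y-4)^2 = 18^2
D = -2h = -38, E = -2k = -8
F = h^2+k^2-r^2 = 361+16-324 = 53

x^2 + y^2 - 38x - 8y + 53 = 0


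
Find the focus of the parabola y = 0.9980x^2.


a = 0.9980
4a = 3.9920
focus = (0, 1/3.9920) = (0, 0.2505)

Focus = (0, 0.2505)


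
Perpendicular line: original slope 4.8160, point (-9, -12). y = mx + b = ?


Perpendicular slope = -1/m1 = -1/4.8160 = -0.2076
b2 = y0 - m2*x0 = -12 - 9/4.8160 = -12 - 1.8688 = -13.8688

y = -0.2076x - 13.8688


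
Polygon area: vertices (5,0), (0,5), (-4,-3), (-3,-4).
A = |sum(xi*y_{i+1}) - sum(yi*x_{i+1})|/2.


sum(xi*y_{i+1}) = 5*5 + 0*(-3) - 4*(-4) - 3*0 = 41
sum(yi*x_{i+1}) = 0*0 + 5*(-4) - 3*(-3) - 4*5 = -31
Area = |41 + 31|/2 = 72/2 = 36.0000

36.0000 sq units


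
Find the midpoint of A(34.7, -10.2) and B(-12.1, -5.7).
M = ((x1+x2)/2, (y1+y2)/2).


Mx = (34.7 - 12.1)/2 = 22.6/2 = 11.3000
My = (-10.2 - 5.7)/2 = -15.9/2 = -7.9500

(11.3000, -7.9500)


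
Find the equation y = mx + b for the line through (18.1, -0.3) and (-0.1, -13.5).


m = (-13.2)/(-18.2) = 0.7253
b = y1 - m*x1 = -0.3 - (-13.2*18.1)/(-18.2) = -0.3 - 13.1275 = -13.4275

y = 0.7253x - 13.4275


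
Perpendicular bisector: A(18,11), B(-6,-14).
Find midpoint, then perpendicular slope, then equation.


Midpoint = (6, -1.5)
Slope of AB = dy/dx = -25/(-24) = 1.0417
Perp slope = -dx/dy = -24/25 = -0.9600
b = My - (perp slope)*Mx = -1.5 + (-24*6)/(-25) = -1.5 + 5.7600 = 4.2600

y = -0.9600x + 4.2600


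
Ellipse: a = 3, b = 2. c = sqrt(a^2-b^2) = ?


c^2 = 3^2 - 2^2 = 9 - 4 = 5
c = sqrt(5) = 2.2361

c = 2.2361


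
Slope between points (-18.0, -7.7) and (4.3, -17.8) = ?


dy = -17.8 + 7.7 = -10.1
dx = 4.3 + 18.0 = 22.3
m = -10.1/22.3 = -0.4529

m = -0.4529


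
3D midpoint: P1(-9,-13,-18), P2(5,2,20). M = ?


Mx = (-9+5)/2 = -2.0000
My = (-13+2)/2 = -5.5000
Mz = (-18+20)/2 = 1.0000

M = (-2.0000, -5.5000, 1.0000)


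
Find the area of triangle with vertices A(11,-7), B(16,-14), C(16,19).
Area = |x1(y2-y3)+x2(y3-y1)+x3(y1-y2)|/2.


11*(-14-19) = -363
16*(19+ 7) = 416
16*(-7+ 14) = 112
sum = 165
Area = |165|/2 = 82.5000

82.5000 sq units


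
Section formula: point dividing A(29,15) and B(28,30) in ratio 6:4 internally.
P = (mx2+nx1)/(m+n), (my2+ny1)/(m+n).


Px = (6*28 + 4*29)/10 = 284/10 = 28.4000
Py = (6*30 + 4*15)/10 = 240/10 = 24.0000

P = (28.4000, 24.0000)


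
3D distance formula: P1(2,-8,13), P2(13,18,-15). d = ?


dx=11, dy=26, dz=-28
d = sqrt(121+676+784) = sqrt(1581) = 39.7618

39.7618


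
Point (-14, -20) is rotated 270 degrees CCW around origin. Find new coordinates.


cos(270) = 0, sin(270) = -1
x' = -14*0 + 20*(-1) = -20
y' = -14*(-1) - 20*0 = 14

(-20, 14)


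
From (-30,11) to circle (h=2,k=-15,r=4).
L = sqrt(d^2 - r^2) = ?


d = sqrt((-30-2)^2 + (11+ 15)^2) = sqrt(1024+676) = 41.2311
L = sqrt(1700.0000 - 16) = sqrt(1684.0000) = 41.0366

41.0366


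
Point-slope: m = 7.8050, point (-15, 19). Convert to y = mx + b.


y - 19 = 7.8050(x + 15)
y = 7.8050x + 19 - 7.8050*(-15)
y = 7.8050x + 136.0750

y = 7.8050x + 136.0750


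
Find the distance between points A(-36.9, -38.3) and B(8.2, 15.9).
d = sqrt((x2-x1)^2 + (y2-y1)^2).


dx = 8.2 + 36.9 = 45.1
dy = 15.9 + 38.3 = 54.2
d = sqrt(2034.01 + 2937.64) = sqrt(4971.65) = 70.5099

70.5099


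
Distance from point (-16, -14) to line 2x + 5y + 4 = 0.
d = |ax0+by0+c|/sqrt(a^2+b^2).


|2*(-16) + 5*(-14) + 4| = |-98| = 98
sqrt(4 + 25) = sqrt(29) = 5.3852
d = 98/sqrt(29) = 18.1981

18.1981


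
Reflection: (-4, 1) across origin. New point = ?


Reflection rule for origin: (-x, -y)
(-4, 1) -> (4, -1)

(4, -1)


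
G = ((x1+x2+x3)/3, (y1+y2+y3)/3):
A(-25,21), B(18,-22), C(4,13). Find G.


Gx = (-25+18+4)/3 = -3/3 = -1.0000
Gy = (21- 22+13)/3 = 12/3 = 4.0000

G = (-1.0000, 4.0000)


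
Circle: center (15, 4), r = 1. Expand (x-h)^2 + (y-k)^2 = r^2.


(x-15)^2 + (y-4)^2 = 1^2
D = -2h = -30, E = -2k = -8
F = h^2+k^2-r^2 = 225+16-1 = 240

x^2 + y^2 - 30x - 8y + 240 = 0


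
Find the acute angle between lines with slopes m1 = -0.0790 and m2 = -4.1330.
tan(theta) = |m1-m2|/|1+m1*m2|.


m1-m2 = 4.054
1+m1*m2 = 1.326507
tan(theta) = |4.054/1.326507| = 3.056147
theta = arctan(|4.054/1.326507|) = 71.8814 degrees (acute angle)

71.8814 degrees


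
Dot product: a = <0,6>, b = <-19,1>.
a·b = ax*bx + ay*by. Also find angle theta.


a·b = 0*(-19) + 6*1 = 0 + 6 = 6
|a| = sqrt(0+36) = 6.0000
|b| = sqrt(361+1) = 19.0263
cos(theta) = 6/(sqrt(36)*sqrt(362)) = 6/sqrt(13032) = 0.052559
theta = arccos(6/sqrt(13032)) = 86.9872 degrees

a·b = 6, theta = 86.9872 deg


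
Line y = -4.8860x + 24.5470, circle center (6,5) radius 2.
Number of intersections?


Substitute y = -4.8860x + 24.5470: (x-6)^2 + (-4.8860x+24.5470-5)^2 = 4
Expand to Ax^2 + Bx + C = 0, where b-k = 19.547
A = 1+m^2 = 24.872996
B = 2(m(b-k) - h) = 2(-4.8860*19.547 - 6) = -203.013284
C = h^2 + (b-k)^2 - r^2 = 36 + 382.085209 - 4 = 414.085209
disc = B^2-4AC = 41214.3935 - 41198.1590 = 16.2345
disc > 0

2 intersection points


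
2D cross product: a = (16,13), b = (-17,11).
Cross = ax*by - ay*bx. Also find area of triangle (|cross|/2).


cross = 16*11 - 13*(-17) = 176 + 221 = 397
Triangle area = |397|/2 = 397/2 = 198.5000

cross = 397, triangle area = 198.5000


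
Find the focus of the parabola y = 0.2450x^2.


a = 0.2450
4a = 0.9800
focus = (0, 1/0.9800) = (0, 1.0204)

Focus = (0, 1.0204)


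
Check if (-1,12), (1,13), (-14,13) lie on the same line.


-1*(13-13) + 1*(13-12) - 14*(12-13)
= 0 + 1 + 14 = 15

No, not collinear (determinant = 15)


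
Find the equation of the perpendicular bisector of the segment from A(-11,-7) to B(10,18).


Midpoint = (-0.5, 5.5)
Slope of AB = dy/dx = 25/21 = 1.1905
Perp slope = -dx/dy = -21/25 = -0.8400
b = My - (perp slope)*Mx = 5.5 + (21*(-0.5))/25 = 5.5 - 0.4200 = 5.0800

y = -0.8400x + 5.0800


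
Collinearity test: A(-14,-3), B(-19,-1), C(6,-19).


-14*(-1+ 19) - 19*(-19+ 3) + 6*(-3+ 1)
= -252 + 304 - 12 = 40

No, not collinear (determinant = 40)


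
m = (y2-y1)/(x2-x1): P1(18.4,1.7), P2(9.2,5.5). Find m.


dy = 5.5 - 1.7 = 3.8
dx = 9.2 - 18.4 = -9.2
m = 3.8/(-9.2) = -0.4130

m = -0.4130


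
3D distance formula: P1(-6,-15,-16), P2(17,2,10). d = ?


dx=23, dy=17, dz=26
d = sqrt(529+289+676) = sqrt(1494) = 38.6523

38.6523


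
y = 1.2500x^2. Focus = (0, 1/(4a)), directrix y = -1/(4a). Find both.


a = 1.2500
1/(4a) = 0.2000
Focus = (0, 0.2000)
Directrix: y = -0.2000

Focus = (0, 0.2000), Directrix: y = -0.2000


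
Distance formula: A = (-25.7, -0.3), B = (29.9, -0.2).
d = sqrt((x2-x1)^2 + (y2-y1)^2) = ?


dx = 29.9 + 25.7 = 55.6
dy = -0.2 + 0.3 = 0.1
d = sqrt(3091.36 + 0.01) = sqrt(3091.37) = 55.6001

55.6001


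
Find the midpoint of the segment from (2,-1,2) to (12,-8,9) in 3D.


Mx = (2+12)/2 = 7.0000
My = (-1- 8)/2 = -4.5000
Mz = (2+9)/2 = 5.5000

M = (7.0000, -4.5000, 5.5000)


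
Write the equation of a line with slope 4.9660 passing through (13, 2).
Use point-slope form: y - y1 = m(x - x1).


y - 2 = 4.9660(x - 13)
y = 4.9660x + 2 - 4.9660*13
y = 4.9660x - 62.5580

y = 4.9660x - 62.5580


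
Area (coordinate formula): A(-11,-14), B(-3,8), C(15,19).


-11*(8-19) = 121
-3*(19+ 14) = -99
15*(-14-8) = -330
sum = -308
Area = |-308|/2 = 154.0000

154.0000 sq units


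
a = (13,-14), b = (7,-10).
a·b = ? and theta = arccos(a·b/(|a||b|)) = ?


a·b = 13*7 - 14*(-10) = 91 + 140 = 231
|a| = sqrt(169+196) = 19.1050
|b| = sqrt(49+100) = 12.2066
cos(theta) = 231/(sqrt(365)*sqrt(149)) = 231/sqrt(54385) = 0.990541
theta = arccos(231/sqrt(54385)) = 7.8869 degrees

a·b = 231, theta = 7.8869 deg


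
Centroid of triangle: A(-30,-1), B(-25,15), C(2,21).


Gx = (-30- 25+2)/3 = -53/3 = -17.6667
Gy = (-1+15+21)/3 = 35/3 = 11.6667

G = (-17.6667, 11.6667)


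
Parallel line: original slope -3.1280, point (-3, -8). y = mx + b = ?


Parallel lines have equal slopes.
m2 = -3.1280
b2 = -8 + 3.1280*(-3) = -17.3840

y = -3.1280x - 17.3840


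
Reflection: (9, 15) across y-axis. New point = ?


Reflection rule for y-axis: (-x, y)
(9, 15) -> (-9, 15)

(-9, 15)


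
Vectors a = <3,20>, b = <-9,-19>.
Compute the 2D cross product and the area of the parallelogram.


cross = 3*(-19) - 20*(-9) = -57 + 180 = 123
Parallelogram area = |123| = 123

cross = 123, parallelogram area = 123


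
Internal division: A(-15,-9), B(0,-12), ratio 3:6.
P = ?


Px = (3*0 + 6*(-15))/9 = -90/9 = -10.0000
Py = (3*(-12) + 6*(-9))/9 = -90/9 = -10.0000

P = (-10.0000, -10.0000)


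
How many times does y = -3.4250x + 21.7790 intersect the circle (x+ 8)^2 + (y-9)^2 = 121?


Substitute y = -3.4250x + 21.7790: (x+ 8)^2 + (-3.4250x+21.7790-9)^2 = 121
Expand to Ax^2 + Bx + C = 0, where b-k = 12.779
A = 1+m^2 = 12.730625
B = 2(m(b-k) - h) = 2(-3.4250*12.779 + 8) = -71.53615
C = h^2 + (b-k)^2 - r^2 = 64 + 163.302841 - 121 = 106.302841
disc = B^2-4AC = 5117.4208 - 5413.2064 = -295.7856
disc < 0

0 intersection points


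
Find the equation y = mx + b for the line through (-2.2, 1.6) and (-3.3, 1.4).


m = (-0.2)/(-1.1) = 0.1818
b = y1 - m*x1 = 1.6 - (-0.2*(-2.2))/(-1.1) = 1.6 + 0.4000 = 2.0000

y = 0.1818x + 2.0000


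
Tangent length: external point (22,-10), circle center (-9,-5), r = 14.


d = sqrt((22+ 9)^2 + (-10+ 5)^2) = sqrt(961+25) = 31.4006
L = sqrt(986.0000 - 196) = sqrt(790.0000) = 28.1069

28.1069


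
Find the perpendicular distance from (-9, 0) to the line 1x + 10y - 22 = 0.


|1*(-9) + 10*0 - 22| = |-31| = 31
sqrt(1 + 100) = sqrt(101) = 10.0499
d = 31/sqrt(101) = 3.0846

3.0846


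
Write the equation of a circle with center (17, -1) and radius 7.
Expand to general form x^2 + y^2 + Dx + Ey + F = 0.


(x-17)^2 + (y+ 1)^2 = 7^2
D = -2h = -34, E = -2k = 2
F = h^2+k^2-r^2 = 289+1-49 = 241

x^2 + y^2 - 34x + 2y + 241 = 0


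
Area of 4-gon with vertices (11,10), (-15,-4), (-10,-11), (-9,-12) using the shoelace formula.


sum(xi*y_{i+1}) = 11*(-4) - 15*(-11) - 10*(-12) - 9*10 = 151
sum(yi*x_{i+1}) = 10*(-15) - 4*(-10) - 11*(-9) - 12*11 = -143
Area = |151 + 143|/2 = 294/2 = 147.0000

147.0000 sq units


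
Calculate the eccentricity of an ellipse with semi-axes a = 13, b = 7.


c = sqrt(169-49) = sqrt(120) = 10.9545
e = c/a = sqrt(120)/13 = 0.8427

e = 0.8427


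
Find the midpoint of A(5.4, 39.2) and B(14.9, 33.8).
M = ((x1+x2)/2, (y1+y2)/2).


Mx = (5.4 + 14.9)/2 = 20.3/2 = 10.1500
My = (39.2 + 33.8)/2 = 73.0/2 = 36.5000

(10.1500, 36.5000)


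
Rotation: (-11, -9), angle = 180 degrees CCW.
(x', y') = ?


cos(180) = -1, sin(180) = 0
x' = -11*(-1) + 9*0 = 11
y' = -11*0 - 9*(-1) = 9

(11, 9)


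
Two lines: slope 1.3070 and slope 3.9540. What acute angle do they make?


m1-m2 = -2.647
1+m1*m2 = 6.167878
tan(theta) = |-2.647/6.167878| = 0.429159
theta = arctan(|-2.647/6.167878|) = 23.2270 degrees (acute angle)

23.2270 degrees


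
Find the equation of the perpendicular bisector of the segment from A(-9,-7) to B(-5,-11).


Midpoint = (-7, -9)
Slope of AB = dy/dx = -4/4 = -1.0000
Perp slope = -dx/dy = 4/4 = 1.0000
b = My - (perp slope)*Mx = -9 + (4*(-7))/(-4) = -9 + 7.0000 = -2.0000

y = 1.0000x - 2.0000


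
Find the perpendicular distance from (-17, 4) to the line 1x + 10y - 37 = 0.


|1*(-17) + 10*4 - 37| = |-14| = 14
sqrt(1 + 100) = sqrt(101) = 10.0499
d = 14/sqrt(101) = 1.3931

1.3931


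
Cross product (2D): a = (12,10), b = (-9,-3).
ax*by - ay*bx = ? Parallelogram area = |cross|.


cross = 12*(-3) - 10*(-9) = -36 + 90 = 54
Parallelogram area = |54| = 54

cross = 54, parallelogram area = 54


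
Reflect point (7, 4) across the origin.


Reflection rule for origin: (-x, -y)
(7, 4) -> (-7, -4)

(-7, -4)


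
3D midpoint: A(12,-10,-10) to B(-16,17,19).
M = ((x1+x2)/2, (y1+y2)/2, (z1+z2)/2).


Mx = (12- 16)/2 = -2.0000
My = (-10+17)/2 = 3.5000
Mz = (-10+19)/2 = 4.5000

M = (-2.0000, 3.5000, 4.5000)


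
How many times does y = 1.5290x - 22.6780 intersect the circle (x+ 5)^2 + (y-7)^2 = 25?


Substitute y = 1.5290x - 22.6780: (x+ 5)^2 + (1.5290x- 22.6780-7)^2 = 25
Expand to Ax^2 + Bx + C = 0, where b-k = -29.678
A = 1+m^2 = 3.337841
B = 2(m(b-k) - h) = 2(1.5290*(-29.678) + 5) = -80.755324
C = h^2 + (b-k)^2 - r^2 = 25 + 880.783684 - 25 = 880.783684
disc = B^2-4AC = 6521.4224 - 11759.6636 = -5238.2412
disc < 0

0 intersection points


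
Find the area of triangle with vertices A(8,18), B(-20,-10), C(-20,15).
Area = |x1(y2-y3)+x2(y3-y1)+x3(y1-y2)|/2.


8*(-10-15) = -200
-20*(15-18) = 60
-20*(18+ 10) = -560
sum = -700
Area = |-700|/2 = 350.0000

350.0000 sq units


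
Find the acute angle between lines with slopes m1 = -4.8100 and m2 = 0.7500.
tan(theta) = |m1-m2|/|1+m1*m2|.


m1-m2 = -5.56
1+m1*m2 = -2.6075
tan(theta) = |-5.56/(-2.6075)| = 2.132311
theta = arctan(|-5.56/(-2.6075)|) = 64.8746 degrees (acute angle)

64.8746 degrees


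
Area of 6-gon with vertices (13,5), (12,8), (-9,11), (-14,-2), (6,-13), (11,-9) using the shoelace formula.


sum(xi*y_{i+1}) = 13*8 + 12*11 - 9*(-2) - 14*(-13) + 6*(-9) + 11*5 = 437
sum(yi*x_{i+1}) = 5*12 + 8*(-9) + 11*(-14) - 2*6 - 13*11 - 9*13 = -438
Area = |437 + 438|/2 = 875/2 = 437.5000

437.5000 sq units


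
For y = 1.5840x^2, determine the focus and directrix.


a = 1.5840
1/(4a) = 0.1578
Focus = (0, 0.1578)
Directrix: y = -0.1578

Focus = (0, 0.1578), Directrix: y = -0.1578


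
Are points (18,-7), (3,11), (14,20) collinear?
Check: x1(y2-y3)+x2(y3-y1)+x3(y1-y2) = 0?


18*(11-20) + 3*(20+ 7) + 14*(-7-11)
= -162 + 81 - 252 = -333

No, not collinear (determinant = -333)


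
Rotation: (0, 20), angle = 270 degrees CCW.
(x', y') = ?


cos(270) = 0, sin(270) = -1
x' = 0*0 - 20*(-1) = 20
y' = 0*(-1) + 20*0 = 0

(20, 0)


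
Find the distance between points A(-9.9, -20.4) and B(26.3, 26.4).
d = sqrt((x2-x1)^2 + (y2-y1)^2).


dx = 26.3 + 9.9 = 36.2
dy = 26.4 + 20.4 = 46.8
d = sqrt(1310.44 + 2190.24) = sqrt(3500.68) = 59.1665

59.1665


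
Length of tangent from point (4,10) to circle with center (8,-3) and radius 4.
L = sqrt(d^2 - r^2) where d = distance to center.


d = sqrt((4-8)^2 + (10+ 3)^2) = sqrt(16+169) = 13.6015
L = sqrt(185.0000 - 16) = sqrt(169.0000) = 13.0000

13.0000


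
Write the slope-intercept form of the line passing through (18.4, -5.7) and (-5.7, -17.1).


m = (-11.4)/(-24.1) = 0.4730
b = y1 - m*x1 = -5.7 - (-11.4*18.4)/(-24.1) = -5.7 - 8.7037 = -14.4037

y = 0.4730x - 14.4037


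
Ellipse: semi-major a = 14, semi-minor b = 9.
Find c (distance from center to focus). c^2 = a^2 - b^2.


c^2 = 14^2 - 9^2 = 196 - 81 = 115
c = sqrt(115) = 10.7238

c = 10.7238


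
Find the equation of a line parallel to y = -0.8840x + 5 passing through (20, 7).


Parallel lines have equal slopes.
m2 = -0.8840
b2 = 7 + 0.8840*20 = 24.6800

y = -0.8840x + 24.6800


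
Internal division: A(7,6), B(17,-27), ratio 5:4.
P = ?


Px = (5*17 + 4*7)/9 = 113/9 = 12.5556
Py = (5*(-27) + 4*6)/9 = -111/9 = -12.3333

P = (12.5556, -12.3333)


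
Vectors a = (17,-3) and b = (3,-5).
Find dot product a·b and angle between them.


a·b = 17*3 - 3*(-5) = 51 + 15 = 66
|a| = sqrt(289+9) = 17.2627
|b| = sqrt(9+25) = 5.8310
cos(theta) = 66/(sqrt(298)*sqrt(34)) = 66/sqrt(10132) = 0.655687
theta = arccos(66/sqrt(10132)) = 49.0283 degrees

a·b = 66, theta = 49.0283 deg


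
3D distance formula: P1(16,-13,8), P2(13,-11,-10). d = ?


dx=-3, dy=2, dz=-18
d = sqrt(9+4+324) = sqrt(337) = 18.3576

18.3576


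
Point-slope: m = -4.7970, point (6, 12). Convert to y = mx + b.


y - 12 = -4.7970(x - 6)
y = -4.7970x + 12 + 4.7970*6
y = -4.7970x + 40.7820

y = -4.7970x + 40.7820


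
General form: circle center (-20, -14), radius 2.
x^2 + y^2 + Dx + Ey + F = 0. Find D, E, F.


(x+ 20)^2 + (y+ 14)^2 = 2^2
D = -2h = 40, E = -2k = 28
F = h^2+k^2-r^2 = 400+196-4 = 592

D = 40, E = 28, F = 592


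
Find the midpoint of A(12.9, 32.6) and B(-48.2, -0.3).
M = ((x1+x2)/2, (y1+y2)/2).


Mx = (12.9 - 48.2)/2 = -35.3/2 = -17.6500
My = (32.6 - 0.3)/2 = 32.3/2 = 16.1500

(-17.6500, 16.1500)


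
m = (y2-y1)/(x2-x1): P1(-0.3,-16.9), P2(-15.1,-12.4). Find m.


dy = -12.4 + 16.9 = 4.5
dx = -15.1 + 0.3 = -14.8
m = 4.5/(-14.8) = -0.3041

m = -0.3041


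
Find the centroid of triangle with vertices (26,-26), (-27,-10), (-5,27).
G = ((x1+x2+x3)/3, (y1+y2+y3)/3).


Gx = (26- 27- 5)/3 = -6/3 = -2.0000
Gy = (-26- 10+27)/3 = -9/3 = -3.0000

G = (-2.0000, -3.0000)


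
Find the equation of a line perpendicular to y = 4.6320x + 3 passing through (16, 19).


Perpendicular slope = -1/m1 = -1/4.6320 = -0.2159
b2 = y0 - m2*x0 = 19 + 16/4.6320 = 19 + 3.4542 = 22.4542

y = -0.2159x + 22.4542


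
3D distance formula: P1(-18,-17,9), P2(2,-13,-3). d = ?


dx=20, dy=4, dz=-12
d = sqrt(400+16+144) = sqrt(560) = 23.6643

23.6643


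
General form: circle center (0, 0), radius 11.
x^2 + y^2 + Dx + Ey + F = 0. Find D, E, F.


(x-0)^2 + (y-0)^2 = 11^2
D = -2h = 0, E = -2k = 0
F = h^2+k^2-r^2 = 0+0-121 = -121

D = 0, E = 0, F = -121


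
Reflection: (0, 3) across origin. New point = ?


Reflection rule for origin: (-x, -y)
(0, 3) -> (0, -3)

(0, -3)


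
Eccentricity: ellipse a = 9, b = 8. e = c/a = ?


c = sqrt(81-64) = sqrt(17) = 4.1231
e = c/a = sqrt(17)/9 = 0.4581

e = 0.4581


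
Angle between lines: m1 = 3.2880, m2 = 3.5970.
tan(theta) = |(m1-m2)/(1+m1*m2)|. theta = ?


m1-m2 = -0.309
1+m1*m2 = 12.826936
tan(theta) = |-0.309/12.826936| = 0.024090
theta = arctan(|-0.309/12.826936|) = 1.3800 degrees (acute angle)

1.3800 degrees


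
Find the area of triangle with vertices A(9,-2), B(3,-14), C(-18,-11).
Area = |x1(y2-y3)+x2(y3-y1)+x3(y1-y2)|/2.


9*(-14+ 11) = -27
3*(-11+ 2) = -27
-18*(-2+ 14) = -216
sum = -270
Area = |-270|/2 = 135.0000

135.0000 sq units


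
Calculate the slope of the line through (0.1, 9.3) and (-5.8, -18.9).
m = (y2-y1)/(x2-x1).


dy = -18.9 - 9.3 = -28.2
dx = -5.8 - 0.1 = -5.9
m = -28.2/(-5.9) = 4.7797

m = 4.7797


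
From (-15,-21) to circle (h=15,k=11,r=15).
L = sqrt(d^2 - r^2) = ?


d = sqrt((-15-15)^2 + (-21-11)^2) = sqrt(900+1024) = 43.8634
L = sqrt(1924.0000 - 225) = sqrt(1699.0000) = 41.2189

41.2189


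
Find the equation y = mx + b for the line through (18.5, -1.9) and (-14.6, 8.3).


m = (10.2)/(-33.1) = -0.3082
b = y1 - m*x1 = -1.9 - (10.2*18.5)/(-33.1) = -1.9 + 5.7009 = 3.8009

y = -0.3082x + 3.8009


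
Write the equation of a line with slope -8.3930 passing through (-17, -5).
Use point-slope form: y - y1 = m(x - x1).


y + 5 = -8.3930(x + 17)
y = -8.3930x - 5 + 8.3930*(-17)
y = -8.3930x - 147.6810

y = -8.3930x - 147.6810


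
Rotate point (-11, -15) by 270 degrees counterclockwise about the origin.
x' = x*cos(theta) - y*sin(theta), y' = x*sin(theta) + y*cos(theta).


cos(270) = 0, sin(270) = -1
x' = -11*0 + 15*(-1) = -15
y' = -11*(-1) - 15*0 = 11

(-15, 11)


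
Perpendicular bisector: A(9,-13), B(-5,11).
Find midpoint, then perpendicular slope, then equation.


Midpoint = (2, -1)
Slope of AB = dy/dx = 24/(-14) = -1.7143
Perp slope = -dx/dy = 14/24 = 0.5833
b = My - (perp slope)*Mx = -1 + (-14*2)/24 = -1 - 1.1667 = -2.1667

y = 0.5833x - 2.1667


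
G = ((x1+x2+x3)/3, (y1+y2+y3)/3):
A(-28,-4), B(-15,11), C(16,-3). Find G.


Gx = (-28- 15+16)/3 = -27/3 = -9.0000
Gy = (-4+11- 3)/3 = 4/3 = 1.3333

G = (-9.0000, 1.3333)


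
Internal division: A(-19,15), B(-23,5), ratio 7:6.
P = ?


Px = (7*(-23) + 6*(-19))/13 = -275/13 = -21.1538
Py = (7*5 + 6*15)/13 = 125/13 = 9.6154

P = (-21.1538, 9.6154)


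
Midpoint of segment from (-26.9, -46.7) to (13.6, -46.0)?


Mx = (-26.9 + 13.6)/2 = -13.3/2 = -6.6500
My = (-46.7 - 46.0)/2 = -92.7/2 = -46.3500

(-6.6500, -46.3500)


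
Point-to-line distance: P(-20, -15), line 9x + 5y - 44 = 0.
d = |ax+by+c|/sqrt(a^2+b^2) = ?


|9*(-20) + 5*(-15) - 44| = |-299| = 299
sqrt(81 + 25) = sqrt(106) = 10.2956
d = 299/sqrt(106) = 29.0414

29.0414
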